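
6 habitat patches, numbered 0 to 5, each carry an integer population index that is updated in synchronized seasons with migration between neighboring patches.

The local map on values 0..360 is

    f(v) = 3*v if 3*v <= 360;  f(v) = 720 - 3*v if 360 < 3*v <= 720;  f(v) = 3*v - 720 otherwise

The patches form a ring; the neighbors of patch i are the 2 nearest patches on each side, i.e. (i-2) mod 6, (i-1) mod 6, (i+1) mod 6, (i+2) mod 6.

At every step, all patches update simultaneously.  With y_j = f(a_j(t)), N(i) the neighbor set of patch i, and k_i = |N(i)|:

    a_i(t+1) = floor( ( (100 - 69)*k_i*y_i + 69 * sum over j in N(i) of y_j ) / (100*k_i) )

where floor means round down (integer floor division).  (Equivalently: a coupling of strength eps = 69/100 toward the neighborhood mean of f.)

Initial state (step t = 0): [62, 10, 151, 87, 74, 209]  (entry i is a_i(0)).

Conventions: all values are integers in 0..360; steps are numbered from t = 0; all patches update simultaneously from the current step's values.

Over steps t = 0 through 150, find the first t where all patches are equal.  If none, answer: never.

Answer: 10
Key observation: Synchronization is absorbing here: once all patches are equal they stay equal, and step 10 is the first all-equal step.

Derivation:
t=0: [62, 10, 151, 87, 74, 209]  (not all equal)
t=1: [163, 148, 203, 186, 208, 149]  (not all equal)
t=2: [202, 219, 166, 180, 163, 216]  (not all equal)
t=3: [136, 120, 170, 157, 173, 123]  (not all equal)
t=4: [290, 305, 258, 270, 255, 302]  (not all equal)
t=5: [129, 143, 99, 110, 96, 140]  (not all equal)
t=6: [306, 307, 306, 305, 306, 307]  (not all equal)
t=7: [199, 198, 198, 198, 198, 198]  (not all equal)
t=8: [125, 125, 125, 126, 125, 125]  (not all equal)
t=9: [345, 344, 344, 344, 344, 344]  (not all equal)
t=10: [312, 312, 312, 312, 312, 312]  (all equal)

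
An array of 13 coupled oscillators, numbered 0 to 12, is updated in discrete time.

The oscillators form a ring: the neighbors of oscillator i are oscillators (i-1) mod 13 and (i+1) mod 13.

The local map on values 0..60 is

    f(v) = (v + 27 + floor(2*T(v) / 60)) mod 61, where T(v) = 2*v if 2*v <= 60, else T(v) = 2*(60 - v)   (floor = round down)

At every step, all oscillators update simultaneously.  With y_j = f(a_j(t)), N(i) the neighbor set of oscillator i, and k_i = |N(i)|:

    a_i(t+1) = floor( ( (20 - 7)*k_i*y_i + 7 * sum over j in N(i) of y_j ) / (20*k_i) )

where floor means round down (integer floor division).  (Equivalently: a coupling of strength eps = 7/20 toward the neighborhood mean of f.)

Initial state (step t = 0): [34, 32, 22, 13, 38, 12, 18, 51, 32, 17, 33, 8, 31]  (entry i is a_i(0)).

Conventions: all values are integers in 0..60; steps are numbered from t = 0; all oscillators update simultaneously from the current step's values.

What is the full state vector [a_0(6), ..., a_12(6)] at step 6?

Simulating step by step:
t=0: [34, 32, 22, 13, 38, 12, 18, 51, 32, 17, 33, 8, 31]
t=1: [21, 47, 50, 35, 17, 34, 39, 29, 49, 39, 14, 33, 44]
t=2: [36, 19, 13, 11, 29, 9, 14, 40, 20, 13, 27, 9, 15]
t=3: [17, 38, 40, 41, 50, 40, 34, 20, 39, 44, 49, 40, 34]
t=4: [30, 12, 6, 9, 13, 7, 10, 32, 14, 10, 12, 7, 9]
t=5: [51, 41, 34, 36, 38, 35, 40, 52, 43, 38, 37, 35, 39]
t=6: [13, 8, 2, 3, 4, 3, 8, 14, 10, 5, 3, 3, 7]

Answer: [13, 8, 2, 3, 4, 3, 8, 14, 10, 5, 3, 3, 7]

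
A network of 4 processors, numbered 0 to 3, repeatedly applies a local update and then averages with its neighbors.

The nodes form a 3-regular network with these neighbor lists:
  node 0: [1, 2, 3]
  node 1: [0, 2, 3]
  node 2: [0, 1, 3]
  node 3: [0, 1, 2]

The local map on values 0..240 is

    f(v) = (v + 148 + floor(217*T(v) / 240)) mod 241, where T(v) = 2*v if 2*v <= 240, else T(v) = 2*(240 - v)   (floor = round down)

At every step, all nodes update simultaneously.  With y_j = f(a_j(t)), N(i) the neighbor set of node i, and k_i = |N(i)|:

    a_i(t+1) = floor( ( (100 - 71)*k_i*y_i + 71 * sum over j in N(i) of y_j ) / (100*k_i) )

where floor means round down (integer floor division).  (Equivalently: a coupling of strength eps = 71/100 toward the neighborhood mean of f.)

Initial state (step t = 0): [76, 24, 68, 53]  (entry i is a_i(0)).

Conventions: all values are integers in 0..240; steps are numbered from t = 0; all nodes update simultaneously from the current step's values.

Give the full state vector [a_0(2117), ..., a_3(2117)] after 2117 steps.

Simulating step by step:
t=0: [76, 24, 68, 53]
t=1: [121, 126, 120, 118]
t=2: [114, 126, 114, 126]
t=3: [232, 233, 232, 233]
t=4: [152, 152, 152, 152]
t=5: [218, 218, 218, 218]
t=6: [164, 164, 164, 164]
t=7: [208, 208, 208, 208]
t=8: [172, 172, 172, 172]
t=9: [201, 201, 201, 201]
t=10: [178, 178, 178, 178]
t=11: [197, 197, 197, 197]
t=12: [181, 181, 181, 181]
t=13: [194, 194, 194, 194]
t=14: [184, 184, 184, 184]
t=15: [192, 192, 192, 192]
t=16: [185, 185, 185, 185]
t=17: [191, 191, 191, 191]
t=18: [186, 186, 186, 186]
t=19: [190, 190, 190, 190]
t=20: [187, 187, 187, 187]
t=21: [189, 189, 189, 189]
t=22: [188, 188, 188, 188]
t=23: [189, 189, 189, 189]

Answer: [189, 189, 189, 189]
Key observation: The state at step 21, [189, 189, 189, 189], reappears at step 23: the system is in a cycle of period 2 from step 21 on.  Therefore the state at step 2117 equals the state at step 21 + ((2117 - 21) mod 2) = 21, which is [189, 189, 189, 189].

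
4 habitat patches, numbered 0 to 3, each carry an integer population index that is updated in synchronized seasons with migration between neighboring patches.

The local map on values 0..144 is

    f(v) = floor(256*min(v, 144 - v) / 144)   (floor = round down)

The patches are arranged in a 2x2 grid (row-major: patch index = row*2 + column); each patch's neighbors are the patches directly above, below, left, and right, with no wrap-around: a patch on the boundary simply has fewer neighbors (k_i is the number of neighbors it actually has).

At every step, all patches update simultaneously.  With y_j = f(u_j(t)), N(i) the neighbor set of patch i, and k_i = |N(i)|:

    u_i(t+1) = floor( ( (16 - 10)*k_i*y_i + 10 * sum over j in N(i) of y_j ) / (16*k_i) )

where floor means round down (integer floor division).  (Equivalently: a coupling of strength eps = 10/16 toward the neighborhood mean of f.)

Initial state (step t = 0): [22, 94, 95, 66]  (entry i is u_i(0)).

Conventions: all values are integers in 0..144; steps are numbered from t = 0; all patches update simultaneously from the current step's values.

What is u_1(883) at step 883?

Simulating step by step:
t=0: [22, 94, 95, 66]
t=1: [69, 81, 81, 98]
t=2: [115, 105, 105, 100]
t=3: [62, 66, 66, 72]
t=4: [114, 118, 118, 121]
t=5: [48, 46, 46, 43]
t=6: [82, 80, 80, 79]
t=7: [111, 112, 112, 113]
t=8: [56, 56, 56, 55]
t=9: [99, 98, 98, 98]
t=10: [80, 80, 80, 81]
t=11: [113, 112, 112, 112]
t=12: [55, 55, 55, 56]
t=13: [97, 97, 97, 97]
t=14: [83, 83, 83, 83]
t=15: [108, 108, 108, 108]
t=16: [64, 64, 64, 64]
t=17: [113, 113, 113, 113]
t=18: [55, 55, 55, 55]
t=19: [97, 97, 97, 97]

Answer: u_1(883) = 97
Key observation: The state at step 13, [97, 97, 97, 97], reappears at step 19: the system is in a cycle of period 6 from step 13 on.  Therefore the state at step 883 equals the state at step 13 + ((883 - 13) mod 6) = 13, which is [97, 97, 97, 97].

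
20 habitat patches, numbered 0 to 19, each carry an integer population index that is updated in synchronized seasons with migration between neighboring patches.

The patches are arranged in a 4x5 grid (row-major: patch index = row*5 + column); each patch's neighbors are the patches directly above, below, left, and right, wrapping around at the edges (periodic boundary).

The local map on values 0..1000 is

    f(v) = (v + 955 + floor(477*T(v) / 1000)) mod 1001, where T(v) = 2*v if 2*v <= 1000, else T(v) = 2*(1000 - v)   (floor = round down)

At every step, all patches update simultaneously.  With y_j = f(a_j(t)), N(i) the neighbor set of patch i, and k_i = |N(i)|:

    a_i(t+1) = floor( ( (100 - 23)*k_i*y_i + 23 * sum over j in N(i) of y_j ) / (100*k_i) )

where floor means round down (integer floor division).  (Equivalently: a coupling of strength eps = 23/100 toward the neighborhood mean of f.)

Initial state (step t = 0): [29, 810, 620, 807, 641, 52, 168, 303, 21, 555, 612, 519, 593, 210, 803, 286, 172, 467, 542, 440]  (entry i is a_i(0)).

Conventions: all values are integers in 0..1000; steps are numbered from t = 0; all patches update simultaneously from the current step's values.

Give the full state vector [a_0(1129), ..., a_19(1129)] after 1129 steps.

Answer: [951, 951, 951, 951, 951, 951, 951, 951, 951, 951, 951, 951, 951, 951, 951, 951, 951, 951, 951, 951]
Key observation: The state at step 5, [951, 951, 951, 951, 951, 951, 951, 951, 951, 951, 951, 951, 951, 951, 951, 951, 951, 951, 951, 951], reappears at step 6: the system is in a cycle of period 1 from step 5 on.  Therefore the state at step 1129 equals the state at step 5 + ((1129 - 5) mod 1) = 5, which is [951, 951, 951, 951, 951, 951, 951, 951, 951, 951, 951, 951, 951, 951, 951, 951, 951, 951, 951, 951].

Derivation:
t=0: [29, 810, 620, 807, 641, 52, 168, 303, 21, 555, 612, 519, 593, 210, 803, 286, 172, 467, 542, 440]
t=1: [148, 814, 910, 946, 876, 166, 359, 601, 927, 887, 861, 857, 875, 499, 902, 512, 410, 844, 889, 817]
t=2: [365, 877, 947, 950, 907, 374, 682, 921, 947, 909, 907, 919, 945, 933, 947, 883, 798, 935, 946, 944]
t=3: [716, 931, 950, 950, 933, 728, 926, 949, 950, 933, 933, 949, 950, 950, 950, 931, 945, 950, 950, 950]
t=4: [941, 949, 950, 950, 949, 942, 949, 950, 950, 949, 949, 950, 951, 951, 950, 949, 950, 951, 951, 950]
t=5: [951, 951, 951, 951, 951, 951, 951, 951, 951, 951, 951, 951, 951, 951, 951, 951, 951, 951, 951, 951]
t=6: [951, 951, 951, 951, 951, 951, 951, 951, 951, 951, 951, 951, 951, 951, 951, 951, 951, 951, 951, 951]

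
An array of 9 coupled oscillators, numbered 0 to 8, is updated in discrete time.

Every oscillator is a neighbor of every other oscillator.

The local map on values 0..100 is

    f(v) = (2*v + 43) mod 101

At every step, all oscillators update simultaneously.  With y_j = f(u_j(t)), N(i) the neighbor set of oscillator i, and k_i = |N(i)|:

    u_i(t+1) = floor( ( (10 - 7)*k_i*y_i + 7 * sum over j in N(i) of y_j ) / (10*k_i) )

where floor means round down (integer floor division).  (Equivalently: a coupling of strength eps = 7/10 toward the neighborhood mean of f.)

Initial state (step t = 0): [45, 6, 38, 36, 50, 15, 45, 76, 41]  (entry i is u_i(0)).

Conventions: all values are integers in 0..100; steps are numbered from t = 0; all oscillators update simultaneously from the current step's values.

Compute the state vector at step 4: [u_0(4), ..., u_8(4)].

Answer: [87, 88, 87, 87, 88, 79, 87, 79, 87]

Derivation:
t=0: [45, 6, 38, 36, 50, 15, 45, 76, 41]
t=1: [40, 45, 37, 36, 42, 49, 40, 53, 38]
t=2: [25, 27, 24, 23, 26, 29, 25, 31, 24]
t=3: [76, 77, 76, 76, 77, 57, 76, 57, 76]
t=4: [87, 88, 87, 87, 88, 79, 87, 79, 87]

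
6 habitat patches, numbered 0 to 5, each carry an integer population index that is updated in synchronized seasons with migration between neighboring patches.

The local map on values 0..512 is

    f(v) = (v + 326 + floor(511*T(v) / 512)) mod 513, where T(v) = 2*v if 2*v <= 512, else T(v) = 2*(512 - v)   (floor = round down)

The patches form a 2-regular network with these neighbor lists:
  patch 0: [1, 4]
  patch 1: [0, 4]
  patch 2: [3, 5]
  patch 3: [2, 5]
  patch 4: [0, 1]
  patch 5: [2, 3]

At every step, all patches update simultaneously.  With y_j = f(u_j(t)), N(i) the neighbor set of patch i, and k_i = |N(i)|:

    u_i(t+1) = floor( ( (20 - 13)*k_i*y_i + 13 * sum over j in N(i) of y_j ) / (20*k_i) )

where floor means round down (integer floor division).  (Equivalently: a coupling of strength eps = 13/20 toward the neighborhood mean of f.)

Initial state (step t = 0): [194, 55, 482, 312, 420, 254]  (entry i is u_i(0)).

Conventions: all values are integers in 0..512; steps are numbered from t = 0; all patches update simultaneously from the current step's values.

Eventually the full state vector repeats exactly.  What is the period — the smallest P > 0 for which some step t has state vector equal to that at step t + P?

Answer: 2
Key observation: The state at step 5, [433, 433, 498, 498, 433, 498], reappears at step 7 — and no state repeats earlier — so the cycle the system enters has period 2.

Derivation:
t=0: [194, 55, 482, 312, 420, 254]
t=1: [432, 434, 147, 138, 432, 139]
t=2: [403, 403, 236, 235, 403, 235]
t=3: [433, 433, 5, 4, 433, 4]
t=4: [403, 403, 338, 337, 403, 337]
t=5: [433, 433, 498, 498, 433, 498]
t=6: [403, 403, 338, 338, 403, 338]
t=7: [433, 433, 498, 498, 433, 498]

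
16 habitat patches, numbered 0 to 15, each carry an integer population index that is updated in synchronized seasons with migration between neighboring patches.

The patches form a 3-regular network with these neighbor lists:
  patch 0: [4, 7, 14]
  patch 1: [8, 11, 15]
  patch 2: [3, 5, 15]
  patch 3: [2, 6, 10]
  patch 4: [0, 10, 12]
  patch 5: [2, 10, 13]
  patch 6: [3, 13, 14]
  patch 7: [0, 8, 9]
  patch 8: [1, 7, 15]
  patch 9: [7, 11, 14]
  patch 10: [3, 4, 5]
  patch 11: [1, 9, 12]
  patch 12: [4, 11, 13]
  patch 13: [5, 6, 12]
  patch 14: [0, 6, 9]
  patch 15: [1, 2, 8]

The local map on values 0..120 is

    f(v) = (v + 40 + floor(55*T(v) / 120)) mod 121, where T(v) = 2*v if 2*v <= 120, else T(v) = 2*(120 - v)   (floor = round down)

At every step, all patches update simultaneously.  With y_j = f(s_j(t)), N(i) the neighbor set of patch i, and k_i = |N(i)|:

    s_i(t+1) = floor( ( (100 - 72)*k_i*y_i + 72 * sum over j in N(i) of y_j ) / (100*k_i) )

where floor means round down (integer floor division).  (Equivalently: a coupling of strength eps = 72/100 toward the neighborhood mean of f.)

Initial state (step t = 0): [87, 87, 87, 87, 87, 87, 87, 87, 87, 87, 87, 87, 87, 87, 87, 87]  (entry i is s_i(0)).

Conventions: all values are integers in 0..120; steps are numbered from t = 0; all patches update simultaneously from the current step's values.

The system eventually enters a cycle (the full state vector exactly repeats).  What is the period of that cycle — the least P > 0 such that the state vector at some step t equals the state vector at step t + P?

Simulating step by step:
t=0: [87, 87, 87, 87, 87, 87, 87, 87, 87, 87, 87, 87, 87, 87, 87, 87]
t=1: [36, 36, 36, 36, 36, 36, 36, 36, 36, 36, 36, 36, 36, 36, 36, 36]
t=2: [109, 109, 109, 109, 109, 109, 109, 109, 109, 109, 109, 109, 109, 109, 109, 109]
t=3: [38, 38, 38, 38, 38, 38, 38, 38, 38, 38, 38, 38, 38, 38, 38, 38]
t=4: [112, 112, 112, 112, 112, 112, 112, 112, 112, 112, 112, 112, 112, 112, 112, 112]
t=5: [38, 38, 38, 38, 38, 38, 38, 38, 38, 38, 38, 38, 38, 38, 38, 38]

Answer: 2
Key observation: The state at step 3, [38, 38, 38, 38, 38, 38, 38, 38, 38, 38, 38, 38, 38, 38, 38, 38], reappears at step 5 — and no state repeats earlier — so the cycle the system enters has period 2.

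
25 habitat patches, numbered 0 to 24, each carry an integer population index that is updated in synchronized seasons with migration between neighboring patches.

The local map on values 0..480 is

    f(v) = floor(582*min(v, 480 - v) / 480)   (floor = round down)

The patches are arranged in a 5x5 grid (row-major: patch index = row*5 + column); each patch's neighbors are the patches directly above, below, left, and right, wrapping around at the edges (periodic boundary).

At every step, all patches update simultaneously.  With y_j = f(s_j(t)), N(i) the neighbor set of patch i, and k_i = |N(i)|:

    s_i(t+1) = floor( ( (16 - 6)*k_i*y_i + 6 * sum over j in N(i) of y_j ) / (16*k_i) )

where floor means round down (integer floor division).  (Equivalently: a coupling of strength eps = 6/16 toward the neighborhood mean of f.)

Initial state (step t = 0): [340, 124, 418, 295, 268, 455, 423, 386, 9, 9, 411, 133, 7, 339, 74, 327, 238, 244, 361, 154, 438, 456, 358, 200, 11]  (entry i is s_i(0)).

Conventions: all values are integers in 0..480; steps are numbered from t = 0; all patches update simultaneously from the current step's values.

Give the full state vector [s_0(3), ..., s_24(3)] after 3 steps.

Simulating step by step:
t=0: [340, 124, 418, 295, 268, 455, 423, 386, 9, 9, 411, 133, 7, 339, 74, 327, 238, 244, 361, 154, 438, 456, 358, 200, 11]
t=1: [151, 125, 106, 194, 199, 49, 85, 85, 54, 42, 95, 142, 73, 129, 97, 172, 241, 233, 172, 156, 68, 77, 151, 200, 77]
t=2: [164, 141, 143, 210, 203, 79, 109, 100, 91, 76, 124, 163, 121, 142, 120, 193, 251, 248, 211, 176, 105, 124, 184, 218, 128]
t=3: [183, 167, 180, 233, 219, 113, 137, 128, 128, 113, 156, 189, 163, 169, 149, 218, 253, 260, 246, 207, 148, 168, 220, 248, 176]

Answer: [183, 167, 180, 233, 219, 113, 137, 128, 128, 113, 156, 189, 163, 169, 149, 218, 253, 260, 246, 207, 148, 168, 220, 248, 176]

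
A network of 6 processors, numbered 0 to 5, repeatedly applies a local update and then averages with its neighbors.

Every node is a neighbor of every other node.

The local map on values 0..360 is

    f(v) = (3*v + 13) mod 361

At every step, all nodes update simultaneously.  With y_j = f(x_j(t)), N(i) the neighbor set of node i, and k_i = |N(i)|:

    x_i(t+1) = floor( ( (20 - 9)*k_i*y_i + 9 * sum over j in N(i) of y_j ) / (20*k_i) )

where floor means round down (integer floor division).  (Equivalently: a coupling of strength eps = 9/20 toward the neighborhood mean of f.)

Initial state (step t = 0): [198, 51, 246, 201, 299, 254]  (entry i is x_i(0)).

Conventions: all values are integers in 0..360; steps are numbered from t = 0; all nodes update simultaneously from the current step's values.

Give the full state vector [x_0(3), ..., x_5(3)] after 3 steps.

Simulating step by step:
t=0: [198, 51, 246, 201, 299, 254]
t=1: [197, 160, 97, 201, 170, 108]
t=2: [240, 189, 268, 246, 203, 283]
t=3: [73, 168, 111, 81, 188, 132]

Answer: [73, 168, 111, 81, 188, 132]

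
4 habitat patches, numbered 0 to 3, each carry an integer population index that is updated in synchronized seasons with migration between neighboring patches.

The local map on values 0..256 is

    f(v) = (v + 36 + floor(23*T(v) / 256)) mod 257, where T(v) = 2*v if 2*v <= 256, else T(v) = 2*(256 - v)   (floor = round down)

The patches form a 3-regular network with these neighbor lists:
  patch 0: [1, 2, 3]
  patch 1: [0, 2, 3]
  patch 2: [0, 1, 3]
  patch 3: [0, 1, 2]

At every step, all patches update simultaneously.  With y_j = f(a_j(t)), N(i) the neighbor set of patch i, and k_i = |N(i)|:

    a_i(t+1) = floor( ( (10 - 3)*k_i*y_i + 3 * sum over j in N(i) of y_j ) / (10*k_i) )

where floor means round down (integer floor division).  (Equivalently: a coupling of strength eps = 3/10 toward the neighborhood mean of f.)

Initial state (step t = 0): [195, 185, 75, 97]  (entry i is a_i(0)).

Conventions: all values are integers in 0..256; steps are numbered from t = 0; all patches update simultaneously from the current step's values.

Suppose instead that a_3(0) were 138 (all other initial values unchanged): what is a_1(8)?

Simulating step by step:
t=0: [195, 185, 75, 138]
t=1: [223, 219, 153, 196]
t=2: [50, 48, 170, 191]
t=3: [120, 119, 197, 207]
t=4: [190, 190, 230, 235]
t=5: [192, 192, 58, 60]
t=6: [212, 212, 131, 132]
t=7: [241, 241, 202, 202]
t=8: [67, 67, 202, 202]

Answer: a_1(8) = 67
Key observation: This trace re-runs the system from the modified initial state.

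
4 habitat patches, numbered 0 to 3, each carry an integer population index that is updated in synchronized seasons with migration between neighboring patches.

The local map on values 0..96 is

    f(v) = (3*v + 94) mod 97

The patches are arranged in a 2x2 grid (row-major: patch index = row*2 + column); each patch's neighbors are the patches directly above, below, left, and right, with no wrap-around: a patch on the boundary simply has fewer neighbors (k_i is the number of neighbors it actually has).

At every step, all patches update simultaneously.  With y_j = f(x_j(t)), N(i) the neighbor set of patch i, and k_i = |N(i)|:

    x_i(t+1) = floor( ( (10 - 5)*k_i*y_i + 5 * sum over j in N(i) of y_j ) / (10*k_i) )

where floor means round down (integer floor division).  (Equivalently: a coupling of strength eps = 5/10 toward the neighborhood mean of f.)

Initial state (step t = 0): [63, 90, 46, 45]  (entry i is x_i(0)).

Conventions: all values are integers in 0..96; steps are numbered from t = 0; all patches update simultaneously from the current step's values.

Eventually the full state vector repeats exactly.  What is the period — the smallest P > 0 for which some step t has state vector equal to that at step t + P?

Simulating step by step:
t=0: [63, 90, 46, 45]
t=1: [72, 67, 50, 45]
t=2: [23, 15, 38, 31]
t=3: [47, 60, 46, 59]
t=4: [50, 69, 48, 68]
t=5: [38, 19, 36, 17]
t=6: [22, 42, 19, 39]
t=7: [51, 33, 47, 28]
t=8: [60, 81, 54, 74]
t=9: [67, 49, 57, 39]
t=10: [31, 28, 40, 38]
t=11: [70, 66, 36, 32]
t=12: [8, 27, 30, 48]
t=13: [51, 55, 59, 63]
t=14: [62, 68, 74, 80]
t=15: [51, 35, 44, 29]
t=16: [35, 36, 50, 51]
t=17: [17, 18, 39, 41]
t=18: [41, 43, 26, 28]
t=19: [37, 40, 63, 66]
t=20: [32, 13, 47, 27]
t=21: [65, 60, 63, 58]
t=22: [89, 82, 86, 79]
t=23: [62, 52, 58, 47]
t=24: [75, 59, 68, 53]
t=25: [35, 60, 25, 50]
t=26: [40, 53, 49, 63]
t=27: [36, 56, 50, 71]
t=28: [33, 40, 31, 37]
t=29: [75, 36, 71, 33]
t=30: [20, 35, 39, 54]
t=31: [34, 32, 38, 36]
t=32: [27, 49, 9, 30]
t=33: [56, 64, 53, 61]
t=34: [71, 83, 67, 79]
t=35: [22, 40, 16, 34]
t=36: [47, 26, 38, 17]
t=37: [42, 59, 29, 46]
t=38: [53, 54, 58, 59]
t=39: [63, 65, 71, 72]
t=40: [72, 74, 35, 37]
t=41: [17, 20, 10, 13]
t=42: [45, 49, 34, 39]
t=43: [29, 36, 14, 20]
t=44: [53, 39, 54, 40]
t=45: [49, 28, 50, 29]
t=46: [56, 73, 57, 74]
t=47: [57, 34, 58, 35]
t=48: [54, 20, 56, 21]
t=49: [62, 59, 64, 61]
t=50: [85, 80, 88, 83]
t=51: [56, 49, 61, 53]
t=52: [66, 55, 73, 62]
t=53: [22, 54, 32, 64]
t=54: [70, 69, 85, 84]
t=55: [23, 22, 46, 44]
t=56: [58, 56, 43, 41]
t=57: [61, 58, 38, 35]
t=58: [63, 59, 29, 24]
t=59: [84, 78, 81, 74]
t=60: [48, 38, 43, 33]
t=61: [32, 42, 49, 58]
t=62: [64, 54, 65, 55]
t=63: [85, 70, 86, 71]
t=64: [47, 25, 49, 26]
t=65: [50, 65, 52, 67]
t=66: [62, 61, 41, 39]
t=67: [69, 67, 37, 35]
t=68: [8, 5, 9, 6]
t=69: [19, 15, 21, 16]
t=70: [52, 45, 54, 48]
t=71: [52, 42, 56, 46]
t=72: [51, 36, 57, 42]
t=73: [46, 23, 55, 32]
t=74: [51, 65, 65, 79]
t=75: [74, 70, 70, 67]
t=76: [19, 13, 13, 8]
t=77: [45, 36, 36, 28]
t=78: [21, 33, 33, 44]
t=79: [78, 71, 71, 64]
t=80: [26, 40, 40, 54]
t=81: [47, 44, 44, 41]
t=82: [36, 32, 32, 27]
t=83: [50, 68, 68, 85]
t=84: [28, 30, 30, 32]
t=85: [84, 87, 87, 90]
t=86: [59, 64, 64, 68]
t=87: [84, 67, 67, 49]
t=88: [29, 27, 27, 25]
t=89: [81, 78, 78, 75]
t=90: [41, 37, 37, 32]
t=91: [17, 34, 34, 52]
t=92: [25, 27, 27, 29]
t=93: [75, 78, 78, 81]
t=94: [32, 37, 37, 41]
t=95: [52, 34, 34, 17]
t=96: [29, 27, 27, 25]

Answer: 8
Key observation: The state at step 88, [29, 27, 27, 25], reappears at step 96 — and no state repeats earlier — so the cycle the system enters has period 8.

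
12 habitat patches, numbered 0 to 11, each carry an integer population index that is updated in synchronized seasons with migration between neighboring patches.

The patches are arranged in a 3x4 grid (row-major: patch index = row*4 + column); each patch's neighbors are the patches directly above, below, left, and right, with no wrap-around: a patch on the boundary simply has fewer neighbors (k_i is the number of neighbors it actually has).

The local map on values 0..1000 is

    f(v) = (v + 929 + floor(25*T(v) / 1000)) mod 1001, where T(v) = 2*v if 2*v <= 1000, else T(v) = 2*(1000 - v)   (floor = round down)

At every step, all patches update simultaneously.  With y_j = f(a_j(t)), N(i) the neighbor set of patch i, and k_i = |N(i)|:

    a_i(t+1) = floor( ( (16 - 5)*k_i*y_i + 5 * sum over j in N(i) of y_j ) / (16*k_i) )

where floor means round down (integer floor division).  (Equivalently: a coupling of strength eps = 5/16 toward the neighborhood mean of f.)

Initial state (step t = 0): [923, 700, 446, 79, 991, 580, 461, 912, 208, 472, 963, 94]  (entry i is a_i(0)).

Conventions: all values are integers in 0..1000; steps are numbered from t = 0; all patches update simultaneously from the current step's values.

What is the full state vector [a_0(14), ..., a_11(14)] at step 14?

Simulating step by step:
t=0: [923, 700, 446, 79, 991, 580, 461, 912, 208, 472, 963, 94]
t=1: [831, 627, 383, 200, 791, 550, 491, 626, 310, 454, 702, 289]
t=2: [730, 560, 347, 235, 659, 511, 464, 477, 350, 423, 555, 348]
t=3: [635, 499, 315, 232, 564, 466, 417, 386, 355, 387, 459, 347]
t=4: [550, 440, 280, 209, 487, 416, 361, 315, 338, 346, 384, 316]
t=5: [473, 381, 240, 176, 421, 361, 302, 251, 307, 301, 316, 270]
t=6: [400, 320, 195, 134, 356, 303, 241, 190, 267, 252, 250, 215]
t=7: [327, 257, 144, 87, 290, 242, 178, 129, 220, 199, 185, 154]
t=8: [253, 190, 88, 35, 223, 178, 113, 66, 166, 141, 119, 90]
t=9: [177, 121, 132, 822, 153, 110, 124, 793, 107, 80, 50, 179]
t=10: [100, 60, 136, 645, 80, 46, 182, 599, 43, 119, 693, 346]
t=11: [179, 794, 225, 502, 214, 763, 256, 480, 679, 305, 485, 384]
t=12: [217, 605, 256, 405, 254, 586, 270, 399, 490, 354, 381, 363]
t=13: [223, 471, 251, 327, 251, 465, 254, 328, 380, 341, 310, 317]
t=14: [207, 370, 223, 258, 225, 371, 221, 262, 299, 300, 251, 260]

Answer: [207, 370, 223, 258, 225, 371, 221, 262, 299, 300, 251, 260]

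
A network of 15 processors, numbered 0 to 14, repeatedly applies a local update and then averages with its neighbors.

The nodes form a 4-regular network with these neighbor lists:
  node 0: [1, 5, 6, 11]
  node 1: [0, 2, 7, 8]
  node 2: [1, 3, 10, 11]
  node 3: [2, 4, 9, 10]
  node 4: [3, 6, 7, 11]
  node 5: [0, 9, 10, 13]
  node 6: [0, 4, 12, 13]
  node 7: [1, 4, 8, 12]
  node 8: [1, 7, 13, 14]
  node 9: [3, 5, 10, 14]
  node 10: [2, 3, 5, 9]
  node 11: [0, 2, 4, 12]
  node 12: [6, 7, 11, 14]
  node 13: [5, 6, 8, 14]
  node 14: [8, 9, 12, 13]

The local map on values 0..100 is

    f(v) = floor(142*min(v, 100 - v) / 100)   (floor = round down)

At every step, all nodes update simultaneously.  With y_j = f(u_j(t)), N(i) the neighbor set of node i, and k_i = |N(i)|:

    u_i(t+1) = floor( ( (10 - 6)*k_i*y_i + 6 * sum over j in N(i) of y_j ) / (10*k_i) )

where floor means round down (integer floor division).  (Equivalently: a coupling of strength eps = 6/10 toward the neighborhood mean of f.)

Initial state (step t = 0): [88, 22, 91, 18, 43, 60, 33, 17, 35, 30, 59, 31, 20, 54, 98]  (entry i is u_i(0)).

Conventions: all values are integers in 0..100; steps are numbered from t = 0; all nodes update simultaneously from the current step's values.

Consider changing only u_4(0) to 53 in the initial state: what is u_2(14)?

Simulating step by step:
t=0: [88, 22, 91, 18, 53, 60, 33, 17, 35, 30, 59, 31, 20, 54, 98]
t=1: [33, 27, 28, 36, 47, 49, 44, 35, 37, 37, 43, 36, 28, 48, 28]
t=2: [51, 43, 45, 53, 58, 61, 57, 48, 49, 53, 56, 48, 45, 60, 47]
t=3: [64, 64, 63, 63, 63, 59, 61, 65, 65, 63, 62, 65, 64, 60, 64]
t=4: [52, 50, 51, 52, 51, 55, 53, 50, 50, 52, 53, 50, 51, 54, 51]
t=5: [67, 70, 69, 68, 69, 65, 67, 70, 69, 67, 66, 69, 69, 66, 68]
t=6: [45, 43, 44, 45, 44, 47, 45, 42, 44, 46, 46, 44, 44, 46, 45]
t=7: [63, 61, 62, 63, 61, 65, 63, 60, 62, 64, 64, 62, 61, 64, 63]
t=8: [52, 54, 52, 52, 53, 50, 52, 55, 53, 51, 51, 53, 53, 51, 52]
t=9: [67, 65, 67, 68, 66, 69, 67, 64, 66, 69, 69, 66, 66, 68, 67]
t=10: [46, 48, 46, 45, 47, 44, 46, 49, 47, 44, 44, 47, 47, 45, 46]
t=11: [65, 66, 64, 63, 65, 62, 65, 67, 66, 62, 62, 65, 66, 63, 64]
t=12: [49, 48, 50, 51, 49, 52, 49, 47, 48, 52, 52, 49, 48, 50, 50]
t=13: [68, 68, 69, 69, 68, 68, 69, 67, 68, 68, 68, 69, 68, 69, 69]
t=14: [44, 45, 44, 44, 44, 44, 44, 45, 44, 44, 44, 44, 44, 44, 44]

Answer: u_2(14) = 44
Key observation: This trace re-runs the system from the modified initial state.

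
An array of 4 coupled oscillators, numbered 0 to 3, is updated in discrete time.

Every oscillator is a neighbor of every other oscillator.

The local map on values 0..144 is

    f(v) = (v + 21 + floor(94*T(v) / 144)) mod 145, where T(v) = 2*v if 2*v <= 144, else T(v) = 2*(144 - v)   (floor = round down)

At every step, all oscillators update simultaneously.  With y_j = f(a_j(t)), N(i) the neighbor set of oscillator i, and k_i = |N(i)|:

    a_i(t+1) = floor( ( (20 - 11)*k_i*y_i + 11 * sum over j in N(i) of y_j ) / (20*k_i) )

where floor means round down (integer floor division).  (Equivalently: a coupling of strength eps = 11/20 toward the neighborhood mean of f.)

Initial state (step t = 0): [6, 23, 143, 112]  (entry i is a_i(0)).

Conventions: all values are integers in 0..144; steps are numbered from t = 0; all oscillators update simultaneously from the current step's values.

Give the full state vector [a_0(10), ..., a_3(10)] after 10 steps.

Answer: [101, 101, 101, 101]

Derivation:
t=0: [6, 23, 143, 112]
t=1: [37, 48, 34, 36]
t=2: [108, 115, 107, 108]
t=3: [30, 29, 30, 30]
t=4: [89, 88, 89, 89]
t=5: [36, 36, 36, 36]
t=6: [104, 104, 104, 104]
t=7: [32, 32, 32, 32]
t=8: [94, 94, 94, 94]
t=9: [35, 35, 35, 35]
t=10: [101, 101, 101, 101]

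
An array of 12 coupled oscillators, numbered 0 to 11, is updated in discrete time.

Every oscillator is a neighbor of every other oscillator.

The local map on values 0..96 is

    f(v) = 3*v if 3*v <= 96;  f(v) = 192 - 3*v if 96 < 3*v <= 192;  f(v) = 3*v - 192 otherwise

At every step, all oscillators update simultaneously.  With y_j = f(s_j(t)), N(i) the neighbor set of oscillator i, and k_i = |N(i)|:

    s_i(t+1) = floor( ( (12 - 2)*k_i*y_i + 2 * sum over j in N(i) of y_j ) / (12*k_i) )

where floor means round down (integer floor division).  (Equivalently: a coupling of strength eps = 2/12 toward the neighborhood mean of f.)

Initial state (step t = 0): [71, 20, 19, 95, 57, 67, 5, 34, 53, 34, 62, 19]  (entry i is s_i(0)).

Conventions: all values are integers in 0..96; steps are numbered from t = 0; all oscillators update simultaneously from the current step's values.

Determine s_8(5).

Answer: s_8(5) = 35

Derivation:
t=0: [71, 20, 19, 95, 57, 67, 5, 34, 53, 34, 62, 19]
t=1: [25, 57, 55, 84, 25, 15, 20, 82, 35, 82, 13, 55]
t=2: [70, 26, 31, 58, 70, 46, 58, 53, 80, 53, 41, 31]
t=3: [23, 72, 84, 23, 23, 52, 23, 35, 47, 35, 65, 84]
t=4: [66, 30, 59, 66, 66, 39, 66, 81, 52, 81, 12, 59]
t=5: [10, 79, 18, 10, 10, 67, 10, 47, 35, 47, 35, 18]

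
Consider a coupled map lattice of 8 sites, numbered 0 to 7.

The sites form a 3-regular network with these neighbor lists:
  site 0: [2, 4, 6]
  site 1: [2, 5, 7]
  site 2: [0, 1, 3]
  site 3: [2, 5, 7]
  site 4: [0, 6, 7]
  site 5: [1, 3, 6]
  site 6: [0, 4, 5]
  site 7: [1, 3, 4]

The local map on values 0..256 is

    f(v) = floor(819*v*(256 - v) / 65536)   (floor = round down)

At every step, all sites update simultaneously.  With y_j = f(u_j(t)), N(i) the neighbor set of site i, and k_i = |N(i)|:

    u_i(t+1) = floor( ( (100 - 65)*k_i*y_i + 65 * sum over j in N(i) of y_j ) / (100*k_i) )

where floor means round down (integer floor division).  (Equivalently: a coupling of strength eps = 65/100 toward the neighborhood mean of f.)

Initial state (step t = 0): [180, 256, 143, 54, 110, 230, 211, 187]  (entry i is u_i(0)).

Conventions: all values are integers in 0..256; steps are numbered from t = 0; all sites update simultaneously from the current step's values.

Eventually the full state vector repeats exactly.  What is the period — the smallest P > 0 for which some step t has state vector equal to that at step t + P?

Answer: 2
Key observation: The state at step 10, [204, 204, 204, 204, 204, 204, 204, 204], reappears at step 12 — and no state repeats earlier — so the cycle the system enters has period 2.

Derivation:
t=0: [180, 256, 143, 54, 110, 230, 211, 187]
t=1: [171, 94, 136, 142, 167, 80, 137, 129]
t=2: [191, 192, 195, 196, 192, 190, 188, 196]
t=3: [153, 151, 150, 148, 153, 153, 156, 149]
t=4: [196, 197, 197, 198, 196, 196, 195, 198]
t=5: [146, 144, 144, 144, 145, 145, 146, 144]
t=6: [200, 201, 200, 201, 200, 200, 200, 201]
t=7: [139, 138, 138, 138, 138, 138, 139, 138]
t=8: [203, 203, 203, 203, 203, 203, 203, 203]
t=9: [134, 134, 134, 134, 134, 134, 134, 134]
t=10: [204, 204, 204, 204, 204, 204, 204, 204]
t=11: [132, 132, 132, 132, 132, 132, 132, 132]
t=12: [204, 204, 204, 204, 204, 204, 204, 204]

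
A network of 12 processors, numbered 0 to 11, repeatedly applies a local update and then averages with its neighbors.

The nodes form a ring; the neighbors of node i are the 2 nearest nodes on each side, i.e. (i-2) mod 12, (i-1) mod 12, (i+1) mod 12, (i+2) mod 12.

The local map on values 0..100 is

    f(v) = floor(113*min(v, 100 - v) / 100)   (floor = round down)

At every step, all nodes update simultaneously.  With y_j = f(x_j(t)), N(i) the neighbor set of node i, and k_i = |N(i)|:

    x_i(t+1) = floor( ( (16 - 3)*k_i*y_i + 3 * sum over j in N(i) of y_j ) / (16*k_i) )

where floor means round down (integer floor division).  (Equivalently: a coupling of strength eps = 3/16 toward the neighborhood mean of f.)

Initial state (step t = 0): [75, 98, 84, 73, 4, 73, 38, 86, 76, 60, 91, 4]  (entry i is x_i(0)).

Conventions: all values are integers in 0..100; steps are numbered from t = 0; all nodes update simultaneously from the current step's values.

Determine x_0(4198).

Answer: x_0(4198) = 55
Key observation: The state at step 14, [55, 50, 53, 51, 54, 51, 51, 50, 50, 51, 53, 55], reappears at step 16: the system is in a cycle of period 2 from step 14 on.  Therefore the state at step 4198 equals the state at step 14 + ((4198 - 14) mod 2) = 14, which is [55, 50, 53, 51, 54, 51, 51, 50, 50, 51, 53, 55].

Derivation:
t=0: [75, 98, 84, 73, 4, 73, 38, 86, 76, 60, 91, 4]
t=1: [24, 5, 17, 26, 8, 28, 37, 18, 27, 39, 13, 7]
t=2: [24, 7, 18, 26, 12, 29, 37, 23, 29, 39, 16, 9]
t=3: [24, 9, 19, 26, 16, 31, 38, 27, 32, 39, 19, 12]
t=4: [24, 12, 21, 27, 20, 34, 39, 31, 35, 40, 22, 15]
t=5: [25, 15, 23, 28, 24, 37, 42, 36, 38, 41, 25, 18]
t=6: [26, 17, 25, 30, 28, 40, 45, 40, 41, 43, 29, 21]
t=7: [28, 20, 28, 32, 32, 44, 48, 45, 45, 45, 32, 24]
t=8: [30, 23, 31, 35, 37, 48, 52, 50, 49, 48, 36, 28]
t=9: [32, 26, 34, 38, 41, 52, 53, 55, 54, 52, 40, 32]
t=10: [36, 30, 38, 41, 46, 52, 52, 50, 50, 52, 44, 36]
t=11: [40, 34, 42, 45, 50, 53, 54, 55, 55, 53, 48, 40]
t=12: [45, 39, 47, 49, 54, 52, 51, 50, 50, 52, 52, 45]
t=13: [50, 45, 52, 54, 51, 54, 54, 55, 55, 54, 53, 50]
t=14: [55, 50, 53, 51, 54, 51, 51, 50, 50, 51, 53, 55]
t=15: [50, 55, 53, 54, 51, 54, 54, 55, 55, 54, 52, 50]
t=16: [55, 50, 53, 51, 54, 51, 51, 50, 50, 51, 53, 55]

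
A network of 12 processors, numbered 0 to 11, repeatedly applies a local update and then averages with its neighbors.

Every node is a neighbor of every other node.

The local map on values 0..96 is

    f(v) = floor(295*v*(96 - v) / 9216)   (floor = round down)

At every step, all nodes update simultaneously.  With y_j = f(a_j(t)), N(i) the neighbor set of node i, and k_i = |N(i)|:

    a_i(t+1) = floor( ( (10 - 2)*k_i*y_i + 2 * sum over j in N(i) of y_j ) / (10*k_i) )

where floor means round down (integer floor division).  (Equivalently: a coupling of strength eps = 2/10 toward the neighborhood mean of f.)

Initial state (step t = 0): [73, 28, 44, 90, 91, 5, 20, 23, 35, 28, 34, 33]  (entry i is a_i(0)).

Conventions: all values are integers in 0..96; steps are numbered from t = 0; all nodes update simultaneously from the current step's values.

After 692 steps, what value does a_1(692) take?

Answer: a_1(692) = 69
Key observation: The state at step 20, [69, 69, 69, 69, 69, 69, 69, 69, 69, 69, 69, 69], reappears at step 22: the system is in a cycle of period 2 from step 20 on.  Therefore the state at step 692 equals the state at step 20 + ((692 - 20) mod 2) = 20, which is [69, 69, 69, 69, 69, 69, 69, 69, 69, 69, 69, 69].

Derivation:
t=0: [73, 28, 44, 90, 91, 5, 20, 23, 35, 28, 34, 33]
t=1: [52, 57, 67, 24, 21, 21, 48, 52, 63, 57, 63, 62]
t=2: [71, 69, 62, 57, 53, 53, 71, 71, 65, 69, 65, 66]
t=3: [57, 59, 66, 69, 70, 70, 57, 57, 63, 59, 63, 63]
t=4: [69, 68, 63, 60, 59, 59, 69, 69, 65, 68, 65, 65]
t=5: [59, 60, 65, 67, 67, 67, 59, 59, 63, 60, 63, 63]
t=6: [68, 68, 64, 62, 62, 62, 68, 68, 66, 68, 66, 66]
t=7: [60, 60, 64, 66, 66, 66, 60, 60, 62, 60, 62, 62]
t=8: [68, 68, 65, 63, 63, 63, 68, 68, 66, 68, 66, 66]
t=9: [60, 60, 63, 65, 65, 65, 60, 60, 62, 60, 62, 62]
t=10: [68, 68, 66, 64, 64, 64, 68, 68, 67, 68, 67, 67]
t=11: [60, 60, 62, 64, 64, 64, 60, 60, 62, 60, 62, 62]
t=12: [68, 68, 67, 65, 65, 65, 68, 68, 67, 68, 67, 67]
t=13: [60, 60, 61, 63, 63, 63, 60, 60, 61, 60, 61, 61]
t=14: [68, 68, 67, 66, 66, 66, 68, 68, 67, 68, 67, 67]
t=15: [60, 60, 61, 62, 62, 62, 60, 60, 61, 60, 61, 61]
t=16: [68, 68, 68, 67, 67, 67, 68, 68, 68, 68, 68, 68]
t=17: [60, 60, 60, 61, 61, 61, 60, 60, 60, 60, 60, 60]
t=18: [68, 68, 68, 68, 68, 68, 68, 68, 68, 68, 68, 68]
t=19: [60, 60, 60, 60, 60, 60, 60, 60, 60, 60, 60, 60]
t=20: [69, 69, 69, 69, 69, 69, 69, 69, 69, 69, 69, 69]
t=21: [59, 59, 59, 59, 59, 59, 59, 59, 59, 59, 59, 59]
t=22: [69, 69, 69, 69, 69, 69, 69, 69, 69, 69, 69, 69]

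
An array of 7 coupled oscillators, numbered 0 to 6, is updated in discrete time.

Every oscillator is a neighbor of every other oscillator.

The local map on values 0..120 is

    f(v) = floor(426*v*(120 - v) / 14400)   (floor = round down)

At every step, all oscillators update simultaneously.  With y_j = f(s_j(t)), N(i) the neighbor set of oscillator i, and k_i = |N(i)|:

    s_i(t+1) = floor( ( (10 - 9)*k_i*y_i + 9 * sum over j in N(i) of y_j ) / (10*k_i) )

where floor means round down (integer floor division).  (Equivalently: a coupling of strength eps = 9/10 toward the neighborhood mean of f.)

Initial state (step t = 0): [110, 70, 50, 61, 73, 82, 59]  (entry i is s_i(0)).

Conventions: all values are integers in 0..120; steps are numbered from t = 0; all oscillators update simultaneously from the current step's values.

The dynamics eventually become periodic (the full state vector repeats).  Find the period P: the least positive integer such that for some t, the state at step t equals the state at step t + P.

Answer: 8
Key observation: The state at step 3, [97, 97, 97, 97, 97, 97, 97], reappears at step 11 — and no state repeats earlier — so the cycle the system enters has period 8.

Derivation:
t=0: [110, 70, 50, 61, 73, 82, 59]
t=1: [94, 91, 91, 91, 91, 91, 91]
t=2: [77, 77, 77, 77, 77, 77, 77]
t=3: [97, 97, 97, 97, 97, 97, 97]
t=4: [66, 66, 66, 66, 66, 66, 66]
t=5: [105, 105, 105, 105, 105, 105, 105]
t=6: [46, 46, 46, 46, 46, 46, 46]
t=7: [100, 100, 100, 100, 100, 100, 100]
t=8: [59, 59, 59, 59, 59, 59, 59]
t=9: [106, 106, 106, 106, 106, 106, 106]
t=10: [43, 43, 43, 43, 43, 43, 43]
t=11: [97, 97, 97, 97, 97, 97, 97]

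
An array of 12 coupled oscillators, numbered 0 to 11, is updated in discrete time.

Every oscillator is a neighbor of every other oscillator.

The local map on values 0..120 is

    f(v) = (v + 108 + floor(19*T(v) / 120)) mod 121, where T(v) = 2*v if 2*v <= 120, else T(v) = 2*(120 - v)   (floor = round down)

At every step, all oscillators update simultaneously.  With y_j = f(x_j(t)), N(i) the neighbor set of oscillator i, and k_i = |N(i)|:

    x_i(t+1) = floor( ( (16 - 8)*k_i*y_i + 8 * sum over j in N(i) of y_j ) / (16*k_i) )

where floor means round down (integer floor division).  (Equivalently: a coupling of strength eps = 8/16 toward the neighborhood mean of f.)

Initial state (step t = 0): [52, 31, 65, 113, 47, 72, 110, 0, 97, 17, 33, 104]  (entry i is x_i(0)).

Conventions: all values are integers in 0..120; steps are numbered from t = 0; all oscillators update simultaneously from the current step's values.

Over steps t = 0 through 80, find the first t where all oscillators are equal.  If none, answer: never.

Simulating step by step:
t=0: [52, 31, 65, 113, 47, 72, 110, 0, 97, 17, 33, 104]  (not all equal)
t=1: [61, 49, 68, 83, 58, 70, 82, 85, 78, 40, 50, 80]  (not all equal)
t=2: [67, 60, 69, 73, 65, 69, 73, 74, 72, 54, 60, 73]  (not all equal)
t=3: [70, 68, 71, 72, 69, 71, 72, 72, 72, 64, 68, 72]  (not all equal)
t=4: [72, 71, 72, 73, 72, 72, 73, 73, 73, 70, 71, 73]  (not all equal)
t=5: [73, 73, 73, 73, 73, 73, 73, 73, 73, 72, 73, 73]  (not all equal)
t=6: [74, 74, 74, 74, 74, 74, 74, 74, 74, 74, 74, 74]  (all equal)

Answer: 6
Key observation: Synchronization is absorbing here: once all oscillators are equal they stay equal, and step 6 is the first all-equal step.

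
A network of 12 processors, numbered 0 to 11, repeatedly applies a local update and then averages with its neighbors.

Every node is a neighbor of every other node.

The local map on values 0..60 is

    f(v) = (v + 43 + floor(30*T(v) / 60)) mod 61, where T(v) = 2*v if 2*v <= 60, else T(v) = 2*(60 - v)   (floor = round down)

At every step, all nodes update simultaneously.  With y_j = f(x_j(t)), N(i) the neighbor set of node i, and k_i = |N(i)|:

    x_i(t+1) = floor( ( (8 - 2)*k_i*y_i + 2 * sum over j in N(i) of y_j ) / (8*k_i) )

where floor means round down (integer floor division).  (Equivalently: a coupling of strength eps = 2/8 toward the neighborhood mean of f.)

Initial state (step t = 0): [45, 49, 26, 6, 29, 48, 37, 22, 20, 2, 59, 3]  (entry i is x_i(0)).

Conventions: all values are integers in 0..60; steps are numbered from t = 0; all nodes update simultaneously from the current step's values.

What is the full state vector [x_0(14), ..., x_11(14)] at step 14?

Answer: [42, 42, 42, 42, 42, 42, 42, 42, 42, 42, 42, 42]

Derivation:
t=0: [45, 49, 26, 6, 29, 48, 37, 22, 20, 2, 59, 3]
t=1: [41, 41, 35, 50, 40, 41, 41, 29, 26, 45, 41, 46]
t=2: [41, 41, 41, 41, 41, 41, 41, 40, 35, 41, 41, 41]
t=3: [42, 42, 42, 42, 42, 42, 42, 42, 42, 42, 42, 42]
t=4: [42, 42, 42, 42, 42, 42, 42, 42, 42, 42, 42, 42]
t=5: [42, 42, 42, 42, 42, 42, 42, 42, 42, 42, 42, 42]
t=6: [42, 42, 42, 42, 42, 42, 42, 42, 42, 42, 42, 42]
t=7: [42, 42, 42, 42, 42, 42, 42, 42, 42, 42, 42, 42]
t=8: [42, 42, 42, 42, 42, 42, 42, 42, 42, 42, 42, 42]
t=9: [42, 42, 42, 42, 42, 42, 42, 42, 42, 42, 42, 42]
t=10: [42, 42, 42, 42, 42, 42, 42, 42, 42, 42, 42, 42]
t=11: [42, 42, 42, 42, 42, 42, 42, 42, 42, 42, 42, 42]
t=12: [42, 42, 42, 42, 42, 42, 42, 42, 42, 42, 42, 42]
t=13: [42, 42, 42, 42, 42, 42, 42, 42, 42, 42, 42, 42]
t=14: [42, 42, 42, 42, 42, 42, 42, 42, 42, 42, 42, 42]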